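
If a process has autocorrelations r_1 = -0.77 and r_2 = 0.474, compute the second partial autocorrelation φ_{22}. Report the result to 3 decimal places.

φ_{22} = (r_2 − r_1²) / (1 − r_1²)
r_1² = (-0.77)² = 0.5929
Numerator = 0.474 − 0.5929 = -0.1189; denominator = 1 − 0.5929 = 0.4071
φ_{22} = -0.1189 / 0.4071 = -0.292

-0.292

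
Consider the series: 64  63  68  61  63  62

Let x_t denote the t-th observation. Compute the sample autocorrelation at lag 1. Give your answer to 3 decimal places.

-0.398

Mean x̄ = (64 + 63 + 68 + 61 + 63 + 62)/6 = 63.5000
Σ(x_t−x̄)(x_{t+1}−x̄) = (-0.2500) + (-2.2500) + (-11.2500) + (1.2500) + (0.7500) = -11.7500
Denominator Σ(x_t−x̄)² = 29.5000
r_1 = -11.7500 / 29.5000 = -0.398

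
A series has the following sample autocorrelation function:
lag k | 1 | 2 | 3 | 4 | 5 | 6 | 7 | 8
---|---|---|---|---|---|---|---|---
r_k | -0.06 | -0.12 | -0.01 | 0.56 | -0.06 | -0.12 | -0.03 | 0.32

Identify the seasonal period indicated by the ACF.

4

The largest autocorrelation is r_4 = 0.56, with a weaker echo at lag 8 (0.32); the remaining lags stay at or below -0.01.
The dominant spike at lag 4 indicates a seasonal period of 4.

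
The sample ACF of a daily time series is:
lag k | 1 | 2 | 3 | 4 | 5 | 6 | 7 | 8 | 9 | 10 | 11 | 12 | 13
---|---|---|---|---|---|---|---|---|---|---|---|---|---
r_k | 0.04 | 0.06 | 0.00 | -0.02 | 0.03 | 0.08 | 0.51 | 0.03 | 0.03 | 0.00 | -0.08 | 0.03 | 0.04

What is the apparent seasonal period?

The largest autocorrelation is r_7 = 0.51; the remaining lags stay at or below 0.08.
The dominant spike at lag 7 indicates a seasonal period of 7.

7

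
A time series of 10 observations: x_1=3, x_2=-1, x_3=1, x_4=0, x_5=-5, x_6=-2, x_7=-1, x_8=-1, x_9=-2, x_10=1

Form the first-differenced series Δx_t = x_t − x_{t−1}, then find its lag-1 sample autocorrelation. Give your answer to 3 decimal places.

First differences Δx: -4, 2, -1, -5, 3, 1, 0, -1, 3
Mean of differences = -0.2222
Numerator Σ(Δx_t−Δx̄)(Δx_{t+1}−Δx̄) = -20.2716
Denominator Σ(Δx_t−Δx̄)² = 65.5556
r_1(Δx) = -20.2716 / 65.5556 = -0.309

-0.309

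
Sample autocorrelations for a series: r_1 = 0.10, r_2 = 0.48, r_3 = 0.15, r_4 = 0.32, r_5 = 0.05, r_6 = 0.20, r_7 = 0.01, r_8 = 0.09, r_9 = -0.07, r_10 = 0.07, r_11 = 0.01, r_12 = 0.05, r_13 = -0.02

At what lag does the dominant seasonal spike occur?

The largest autocorrelation is r_2 = 0.48, with weaker echoes at lags 4 (0.32) and 6 (0.20); the remaining lags stay at or below 0.15.
The dominant spike at lag 2 indicates a seasonal period of 2.

2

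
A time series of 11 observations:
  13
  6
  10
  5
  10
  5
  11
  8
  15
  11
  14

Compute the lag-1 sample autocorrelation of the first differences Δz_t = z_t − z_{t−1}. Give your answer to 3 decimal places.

First differences Δz: -7, 4, -5, 5, -5, 6, -3, 7, -4, 3
Mean of differences = 0.1000
Numerator Σ(Δz_t−Δz̄)(Δz_{t+1}−Δz̄) = -207.5100
Denominator Σ(Δz_t−Δz̄)² = 258.9000
r_1(Δz) = -207.5100 / 258.9000 = -0.802

-0.802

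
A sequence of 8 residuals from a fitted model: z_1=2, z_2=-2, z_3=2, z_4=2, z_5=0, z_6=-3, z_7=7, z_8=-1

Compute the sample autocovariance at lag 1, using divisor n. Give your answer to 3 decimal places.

-4.752

Mean z̄ = (2 − 2 + 2 + 2 + 0 − 3 + 7 − 1)/8 = 0.8750
Deviations: 1.1250, -2.8750, 1.1250, 1.1250, -0.8750, -3.8750, 6.1250, -1.8750
Σ_{t=1}^{7}(z_t−z̄)(z_{t+1}−z̄) = -38.0156
γ_1 = -38.0156 / 8 = -4.752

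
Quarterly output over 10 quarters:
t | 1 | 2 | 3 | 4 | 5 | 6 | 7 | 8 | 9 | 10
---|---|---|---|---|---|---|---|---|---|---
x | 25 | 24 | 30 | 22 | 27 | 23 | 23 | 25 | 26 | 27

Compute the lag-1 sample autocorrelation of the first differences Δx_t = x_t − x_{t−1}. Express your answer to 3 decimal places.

First differences Δx: -1, 6, -8, 5, -4, 0, 2, 1, 1
Mean of differences = 0.2222
Numerator Σ(Δx_t−Δx̄)(Δx_{t+1}−Δx̄) = -111.4938
Denominator Σ(Δx_t−Δx̄)² = 147.5556
r_1(Δx) = -111.4938 / 147.5556 = -0.756

-0.756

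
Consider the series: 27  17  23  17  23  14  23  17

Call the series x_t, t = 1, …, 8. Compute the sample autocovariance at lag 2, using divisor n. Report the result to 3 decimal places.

10.543

Mean x̄ = (27 + 17 + 23 + 17 + 23 + 14 + 23 + 17)/8 = 20.1250
Deviations: 6.8750, -3.1250, 2.8750, -3.1250, 2.8750, -6.1250, 2.8750, -3.1250
Σ_{t=1}^{6}(x_t−x̄)(x_{t+2}−x̄) = 84.3438
γ_2 = 84.3438 / 8 = 10.543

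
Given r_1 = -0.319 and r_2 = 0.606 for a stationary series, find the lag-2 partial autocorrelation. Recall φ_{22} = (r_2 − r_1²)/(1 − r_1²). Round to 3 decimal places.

φ_{22} = (r_2 − r_1²) / (1 − r_1²)
r_1² = (-0.319)² = 0.101761
Numerator = 0.606 − 0.1018 = 0.5042; denominator = 1 − 0.1018 = 0.8982
φ_{22} = 0.5042 / 0.8982 = 0.561

0.561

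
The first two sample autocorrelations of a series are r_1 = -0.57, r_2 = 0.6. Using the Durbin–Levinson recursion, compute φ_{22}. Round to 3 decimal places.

φ_{22} = (r_2 − r_1²) / (1 − r_1²)
r_1² = (-0.57)² = 0.3249
Numerator = 0.6 − 0.3249 = 0.2751; denominator = 1 − 0.3249 = 0.6751
φ_{22} = 0.2751 / 0.6751 = 0.407

0.407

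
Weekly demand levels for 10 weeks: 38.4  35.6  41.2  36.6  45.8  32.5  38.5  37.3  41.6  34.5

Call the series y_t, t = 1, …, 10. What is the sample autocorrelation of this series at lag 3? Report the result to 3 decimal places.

-0.482

Mean ȳ = (38.4 + 35.6 + 41.2 + 36.6 + 45.8 + 32.5 + 38.5 + 37.3 + 41.6 + 34.5)/10 = 38.2000
Numerator Σ_{t=1}^{7}(y_t−ȳ)(y_{t+3}−ȳ) = -64.9900
Denominator Σ(y_t−ȳ)² = 134.7600
r_3 = -64.9900 / 134.7600 = -0.482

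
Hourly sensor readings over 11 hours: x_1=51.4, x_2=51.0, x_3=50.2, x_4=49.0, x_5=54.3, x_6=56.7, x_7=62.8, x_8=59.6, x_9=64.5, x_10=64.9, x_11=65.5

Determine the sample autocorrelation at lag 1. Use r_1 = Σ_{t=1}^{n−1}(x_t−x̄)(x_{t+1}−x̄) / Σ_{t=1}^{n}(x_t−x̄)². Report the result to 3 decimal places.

0.747

Mean x̄ = (51.4 + 51.0 + 50.2 + 49.0 + 54.3 + 56.7 + 62.8 + 59.6 + 64.5 + 64.9 + 65.5)/11 = 57.2636
Numerator Σ_{t=1}^{10}(x_t−x̄)(x_{t+1}−x̄) = 310.3805
Denominator Σ(x_t−x̄)² = 415.5255
r_1 = 310.3805 / 415.5255 = 0.747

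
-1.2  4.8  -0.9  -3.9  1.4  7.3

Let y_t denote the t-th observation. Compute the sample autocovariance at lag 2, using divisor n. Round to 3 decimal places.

Mean ȳ = (-1.2 + 4.8 − 0.9 − 3.9 + 1.4 + 7.3)/6 = 1.2500
Σ_{t=1}^{4}(y_t−ȳ)(y_{t+2}−ȳ) = -44.4950
γ_2 = -44.4950 / 6 = -7.416

-7.416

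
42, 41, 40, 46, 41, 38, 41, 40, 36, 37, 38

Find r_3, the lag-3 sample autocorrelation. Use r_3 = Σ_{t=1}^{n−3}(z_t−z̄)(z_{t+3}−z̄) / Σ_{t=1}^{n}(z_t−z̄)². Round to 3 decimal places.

0.316

Mean z̄ = (42 + 41 + 40 + 46 + 41 + 38 + 41 + 40 + 36 + 37 + 38)/11 = 40.0000
Numerator Σ_{t=1}^{8}(z_t−z̄)(z_{t+3}−z̄) = 24.0000
Denominator Σ(z_t−z̄)² = 76.0000
r_3 = 24.0000 / 76.0000 = 0.316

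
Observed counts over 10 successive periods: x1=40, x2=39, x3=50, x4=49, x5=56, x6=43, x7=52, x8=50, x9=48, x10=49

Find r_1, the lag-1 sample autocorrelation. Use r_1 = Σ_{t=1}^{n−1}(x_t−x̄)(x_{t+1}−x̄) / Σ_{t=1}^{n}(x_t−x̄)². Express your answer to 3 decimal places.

Mean x̄ = (40 + 39 + 50 + 49 + 56 + 43 + 52 + 50 + 48 + 49)/10 = 47.6000
Numerator Σ_{t=1}^{9}(x_t−x̄)(x_{t+1}−x̄) = 13.0400
Denominator Σ(x_t−x̄)² = 258.4000
r_1 = 13.0400 / 258.4000 = 0.050

0.050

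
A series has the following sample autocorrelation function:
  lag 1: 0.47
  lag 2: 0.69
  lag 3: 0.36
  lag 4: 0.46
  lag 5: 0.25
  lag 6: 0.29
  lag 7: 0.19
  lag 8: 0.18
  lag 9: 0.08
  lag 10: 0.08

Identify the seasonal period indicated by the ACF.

2

The largest autocorrelation is r_2 = 0.69; the remaining lags stay at or below 0.47.
The dominant spike at lag 2 indicates a seasonal period of 2.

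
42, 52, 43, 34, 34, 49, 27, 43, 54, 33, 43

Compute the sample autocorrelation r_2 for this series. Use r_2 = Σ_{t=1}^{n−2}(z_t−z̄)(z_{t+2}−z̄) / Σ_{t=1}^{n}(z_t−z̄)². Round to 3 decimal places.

Mean z̄ = (42 + 52 + 43 + 34 + 34 + 49 + 27 + 43 + 54 + 33 + 43)/11 = 41.2727
Numerator Σ_{t=1}^{9}(z_t−z̄)(z_{t+2}−z̄) = -202.3306
Denominator Σ(z_t−z̄)² = 724.1818
r_2 = -202.3306 / 724.1818 = -0.279

-0.279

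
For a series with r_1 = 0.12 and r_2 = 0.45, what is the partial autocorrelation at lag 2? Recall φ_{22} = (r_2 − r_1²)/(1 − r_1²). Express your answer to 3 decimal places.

φ_{22} = (r_2 − r_1²) / (1 − r_1²)
r_1² = (0.12)² = 0.0144
Numerator = 0.45 − 0.0144 = 0.4356; denominator = 1 − 0.0144 = 0.9856
φ_{22} = 0.4356 / 0.9856 = 0.442

0.442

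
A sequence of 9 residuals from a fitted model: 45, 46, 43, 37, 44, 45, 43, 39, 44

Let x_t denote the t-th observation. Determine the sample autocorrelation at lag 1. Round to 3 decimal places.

Mean x̄ = (45 + 46 + 43 + 37 + 44 + 45 + 43 + 39 + 44)/9 = 42.8889
Numerator Σ_{t=1}^{8}(x_t−x̄)(x_{t+1}−x̄) = -2.4568
Denominator Σ(x_t−x̄)² = 70.8889
r_1 = -2.4568 / 70.8889 = -0.035

-0.035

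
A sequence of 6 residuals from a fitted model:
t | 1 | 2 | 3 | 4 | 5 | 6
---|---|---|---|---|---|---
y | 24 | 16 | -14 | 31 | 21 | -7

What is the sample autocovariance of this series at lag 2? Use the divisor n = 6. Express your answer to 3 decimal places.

-138.704

Mean ȳ = (24 + 16 − 14 + 31 + 21 − 7)/6 = 11.8333
Deviations: 12.1667, 4.1667, -25.8333, 19.1667, 9.1667, -18.8333
Σ_{t=1}^{4}(y_t−ȳ)(y_{t+2}−ȳ) = -832.2222
γ_2 = -832.2222 / 6 = -138.704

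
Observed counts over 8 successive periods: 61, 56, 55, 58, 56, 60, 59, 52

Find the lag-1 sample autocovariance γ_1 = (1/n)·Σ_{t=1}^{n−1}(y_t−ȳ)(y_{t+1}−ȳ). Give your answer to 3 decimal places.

-1.533

Mean ȳ = (61 + 56 + 55 + 58 + 56 + 60 + 59 + 52)/8 = 57.1250
Σ_{t=1}^{7}(y_t−ȳ)(y_{t+1}−ȳ) = -12.2656
γ_1 = -12.2656 / 8 = -1.533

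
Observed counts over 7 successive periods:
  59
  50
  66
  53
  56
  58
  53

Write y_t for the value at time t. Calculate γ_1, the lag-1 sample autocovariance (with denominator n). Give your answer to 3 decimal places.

Mean ȳ = (59 + 50 + 66 + 53 + 56 + 58 + 53)/7 = 56.4286
Deviations: 2.5714, -6.4286, 9.5714, -3.4286, -0.4286, 1.5714, -3.4286
Σ_{t=1}^{6}(y_t−ȳ)(y_{t+1}−ȳ) = -115.4694
γ_1 = -115.4694 / 7 = -16.496

-16.496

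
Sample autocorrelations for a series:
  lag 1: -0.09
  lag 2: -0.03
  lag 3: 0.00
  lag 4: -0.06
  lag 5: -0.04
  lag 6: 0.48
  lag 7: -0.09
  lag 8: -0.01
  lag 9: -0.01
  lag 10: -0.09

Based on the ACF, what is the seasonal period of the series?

The largest autocorrelation is r_6 = 0.48; the remaining lags stay at or below 0.00.
The dominant spike at lag 6 indicates a seasonal period of 6.

6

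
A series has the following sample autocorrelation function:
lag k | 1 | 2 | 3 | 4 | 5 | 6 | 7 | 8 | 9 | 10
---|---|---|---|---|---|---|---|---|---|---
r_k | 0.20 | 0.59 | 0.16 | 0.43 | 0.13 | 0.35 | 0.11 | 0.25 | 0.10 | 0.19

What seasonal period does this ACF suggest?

The largest autocorrelation is r_2 = 0.59, with weaker echoes at lags 4 (0.43), 6 (0.35) and 8 (0.25); the remaining lags stay at or below 0.20.
The dominant spike at lag 2 indicates a seasonal period of 2.

2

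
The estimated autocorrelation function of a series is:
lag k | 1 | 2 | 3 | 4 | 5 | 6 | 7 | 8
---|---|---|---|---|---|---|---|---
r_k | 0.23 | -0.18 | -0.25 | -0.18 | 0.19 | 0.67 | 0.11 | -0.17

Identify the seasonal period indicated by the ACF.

The largest autocorrelation is r_6 = 0.67; the remaining lags stay at or below 0.23.
The dominant spike at lag 6 indicates a seasonal period of 6.

6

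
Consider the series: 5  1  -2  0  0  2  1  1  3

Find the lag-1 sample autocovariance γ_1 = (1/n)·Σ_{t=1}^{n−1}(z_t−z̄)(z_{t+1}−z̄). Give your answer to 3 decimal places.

0.427

Mean z̄ = (5 + 1 − 2 + 0 + 0 + 2 + 1 + 1 + 3)/9 = 1.2222
Σ_{t=1}^{8}(z_t−z̄)(z_{t+1}−z̄) = 3.8395
γ_1 = 3.8395 / 9 = 0.427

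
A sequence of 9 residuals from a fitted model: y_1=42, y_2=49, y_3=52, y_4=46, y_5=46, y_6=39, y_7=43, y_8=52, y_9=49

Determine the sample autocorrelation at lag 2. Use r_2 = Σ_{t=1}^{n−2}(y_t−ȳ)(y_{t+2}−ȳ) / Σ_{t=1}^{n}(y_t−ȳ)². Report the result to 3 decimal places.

-0.454

Mean ȳ = (42 + 49 + 52 + 46 + 46 + 39 + 43 + 52 + 49)/9 = 46.4444
Numerator Σ_{t=1}^{7}(y_t−ȳ)(y_{t+2}−ȳ) = -73.6173
Denominator Σ(y_t−ȳ)² = 162.2222
r_2 = -73.6173 / 162.2222 = -0.454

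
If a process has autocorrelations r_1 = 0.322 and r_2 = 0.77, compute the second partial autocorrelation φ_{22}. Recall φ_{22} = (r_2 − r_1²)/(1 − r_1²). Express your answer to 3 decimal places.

0.743

φ_{22} = (r_2 − r_1²) / (1 − r_1²)
r_1² = (0.322)² = 0.103684
Numerator = 0.77 − 0.1037 = 0.6663; denominator = 1 − 0.1037 = 0.8963
φ_{22} = 0.6663 / 0.8963 = 0.743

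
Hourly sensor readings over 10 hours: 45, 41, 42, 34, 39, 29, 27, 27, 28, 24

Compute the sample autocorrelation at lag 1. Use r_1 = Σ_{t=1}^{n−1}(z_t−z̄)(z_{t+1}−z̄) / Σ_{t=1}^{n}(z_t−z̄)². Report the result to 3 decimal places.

Mean z̄ = (45 + 41 + 42 + 34 + 39 + 29 + 27 + 27 + 28 + 24)/10 = 33.6000
Numerator Σ_{t=1}^{9}(z_t−z̄)(z_{t+1}−z̄) = 291.8400
Denominator Σ(z_t−z̄)² = 516.4000
r_1 = 291.8400 / 516.4000 = 0.565

0.565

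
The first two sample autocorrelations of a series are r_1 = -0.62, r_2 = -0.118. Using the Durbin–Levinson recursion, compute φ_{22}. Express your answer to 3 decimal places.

-0.816

φ_{22} = (r_2 − r_1²) / (1 − r_1²)
r_1² = (-0.62)² = 0.3844
Numerator = -0.118 − 0.3844 = -0.5024; denominator = 1 − 0.3844 = 0.6156
φ_{22} = -0.5024 / 0.6156 = -0.816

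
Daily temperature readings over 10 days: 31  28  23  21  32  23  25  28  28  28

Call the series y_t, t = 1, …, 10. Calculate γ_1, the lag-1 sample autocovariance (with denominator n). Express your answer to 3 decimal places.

Mean ȳ = (31 + 28 + 23 + 21 + 32 + 23 + 25 + 28 + 28 + 28)/10 = 26.7000
Σ_{t=1}^{9}(y_t−ȳ)(y_{t+1}−ȳ) = -20.4900
γ_1 = -20.4900 / 10 = -2.049

-2.049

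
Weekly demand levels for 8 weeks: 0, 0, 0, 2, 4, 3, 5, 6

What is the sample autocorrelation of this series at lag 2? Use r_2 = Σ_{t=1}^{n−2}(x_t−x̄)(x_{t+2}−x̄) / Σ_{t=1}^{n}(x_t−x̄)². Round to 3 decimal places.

0.225

Mean x̄ = (0 + 0 + 0 + 2 + 4 + 3 + 5 + 6)/8 = 2.5000
Σ(x_t−x̄)(x_{t+2}−x̄) = (6.2500) + (1.2500) + (-3.7500) + (-0.2500) + (3.7500) + (1.7500) = 9.0000
Denominator Σ(x_t−x̄)² = 40.0000
r_2 = 9.0000 / 40.0000 = 0.225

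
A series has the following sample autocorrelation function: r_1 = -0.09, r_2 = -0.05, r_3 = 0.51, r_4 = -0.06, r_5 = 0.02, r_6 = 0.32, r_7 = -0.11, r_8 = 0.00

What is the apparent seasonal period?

The largest autocorrelation is r_3 = 0.51, with a weaker echo at lag 6 (0.32); the remaining lags stay at or below 0.02.
The dominant spike at lag 3 indicates a seasonal period of 3.

3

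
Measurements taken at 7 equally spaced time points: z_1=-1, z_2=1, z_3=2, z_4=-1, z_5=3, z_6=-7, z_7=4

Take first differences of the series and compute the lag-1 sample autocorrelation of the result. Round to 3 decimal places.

-0.636

First differences Δz: 2, 1, -3, 4, -10, 11
Mean of differences = 0.8333
Numerator Σ(Δz_t−Δz̄)(Δz_{t+1}−Δz̄) = -157.0278
Denominator Σ(Δz_t−Δz̄)² = 246.8333
r_1(Δz) = -157.0278 / 246.8333 = -0.636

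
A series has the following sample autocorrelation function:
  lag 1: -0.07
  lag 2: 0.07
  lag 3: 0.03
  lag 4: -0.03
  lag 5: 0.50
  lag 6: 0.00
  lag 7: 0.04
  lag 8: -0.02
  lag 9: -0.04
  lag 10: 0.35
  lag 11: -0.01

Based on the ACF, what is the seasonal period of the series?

The largest autocorrelation is r_5 = 0.50, with a weaker echo at lag 10 (0.35); the remaining lags stay at or below 0.07.
The dominant spike at lag 5 indicates a seasonal period of 5.

5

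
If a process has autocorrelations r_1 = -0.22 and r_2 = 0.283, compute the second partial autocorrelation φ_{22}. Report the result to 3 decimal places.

0.247

φ_{22} = (r_2 − r_1²) / (1 − r_1²)
r_1² = (-0.22)² = 0.0484
Numerator = 0.283 − 0.0484 = 0.2346; denominator = 1 − 0.0484 = 0.9516
φ_{22} = 0.2346 / 0.9516 = 0.247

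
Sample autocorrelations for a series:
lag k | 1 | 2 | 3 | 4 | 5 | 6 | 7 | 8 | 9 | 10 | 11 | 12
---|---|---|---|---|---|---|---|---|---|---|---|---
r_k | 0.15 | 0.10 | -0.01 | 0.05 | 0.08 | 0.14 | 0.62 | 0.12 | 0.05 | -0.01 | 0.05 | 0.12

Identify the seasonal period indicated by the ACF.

The largest autocorrelation is r_7 = 0.62; the remaining lags stay at or below 0.15.
The dominant spike at lag 7 indicates a seasonal period of 7.

7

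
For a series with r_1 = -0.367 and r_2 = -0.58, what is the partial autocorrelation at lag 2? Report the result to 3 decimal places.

φ_{22} = (r_2 − r_1²) / (1 − r_1²)
r_1² = (-0.367)² = 0.134689
Numerator = -0.58 − 0.1347 = -0.7147; denominator = 1 − 0.1347 = 0.8653
φ_{22} = -0.7147 / 0.8653 = -0.826

-0.826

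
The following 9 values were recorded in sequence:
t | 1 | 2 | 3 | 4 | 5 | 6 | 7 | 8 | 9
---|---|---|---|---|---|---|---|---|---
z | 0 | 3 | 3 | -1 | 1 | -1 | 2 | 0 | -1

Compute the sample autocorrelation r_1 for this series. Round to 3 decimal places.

Mean z̄ = (0 + 3 + 3 − 1 + 1 − 1 + 2 + 0 − 1)/9 = 0.6667
Numerator Σ_{t=1}^{8}(z_t−z̄)(z_{t+1}−z̄) = -3.1111
Denominator Σ(z_t−z̄)² = 22.0000
r_1 = -3.1111 / 22.0000 = -0.141

-0.141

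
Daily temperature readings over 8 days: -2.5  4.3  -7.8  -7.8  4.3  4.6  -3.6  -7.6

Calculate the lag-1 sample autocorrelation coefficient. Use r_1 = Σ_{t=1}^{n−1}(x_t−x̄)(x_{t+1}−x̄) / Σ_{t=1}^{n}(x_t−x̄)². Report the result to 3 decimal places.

Mean x̄ = (-2.5 + 4.3 − 7.8 − 7.8 + 4.3 + 4.6 − 3.6 − 7.6)/8 = -2.0125
Deviations from mean: -0.4875, 6.3125, -5.7875, -5.7875, 6.3125, 6.6125, -1.5875, -5.5875
Σ(x_t−x̄)(x_{t+1}−x̄) = (-3.0773) + (-36.5336) + (33.4952) + (-36.5336) + (41.7414) + (-10.4973) + (8.8702) = -2.5352
Denominator Σ(x_t−x̄)² = 224.3888
r_1 = -2.5352 / 224.3888 = -0.011

-0.011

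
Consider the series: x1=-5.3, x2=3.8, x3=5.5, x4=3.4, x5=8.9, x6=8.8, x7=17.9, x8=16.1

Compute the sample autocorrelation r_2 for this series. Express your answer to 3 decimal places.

Mean x̄ = (-5.3 + 3.8 + 5.5 + 3.4 + 8.9 + 8.8 + 17.9 + 16.1)/8 = 7.3875
Deviations from mean: -12.6875, -3.5875, -1.8875, -3.9875, 1.5125, 1.4125, 10.5125, 8.7125
Σ(x_t−x̄)(x_{t+2}−x̄) = (23.9477) + (14.3052) + (-2.8548) + (-5.6323) + (15.9002) + (12.3064) = 57.9722
Denominator Σ(x_t−x̄)² = 384.0088
r_2 = 57.9722 / 384.0088 = 0.151

0.151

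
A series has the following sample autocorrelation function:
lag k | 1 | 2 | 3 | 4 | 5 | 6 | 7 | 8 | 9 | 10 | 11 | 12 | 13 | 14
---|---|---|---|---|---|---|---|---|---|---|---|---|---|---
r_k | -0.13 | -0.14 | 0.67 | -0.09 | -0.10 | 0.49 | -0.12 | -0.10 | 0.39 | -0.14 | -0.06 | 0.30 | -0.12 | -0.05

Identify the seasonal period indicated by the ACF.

The largest autocorrelation is r_3 = 0.67, with weaker echoes at lags 6 (0.49), 9 (0.39) and 12 (0.30); the remaining lags stay at or below -0.05.
The dominant spike at lag 3 indicates a seasonal period of 3.

3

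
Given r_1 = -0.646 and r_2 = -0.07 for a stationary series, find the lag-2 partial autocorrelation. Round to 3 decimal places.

φ_{22} = (r_2 − r_1²) / (1 − r_1²)
r_1² = (-0.646)² = 0.417316
Numerator = -0.07 − 0.4173 = -0.4873; denominator = 1 − 0.4173 = 0.5827
φ_{22} = -0.4873 / 0.5827 = -0.836

-0.836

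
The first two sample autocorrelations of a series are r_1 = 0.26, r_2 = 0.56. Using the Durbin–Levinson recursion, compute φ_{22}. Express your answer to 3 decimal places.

φ_{22} = (r_2 − r_1²) / (1 − r_1²)
r_1² = (0.26)² = 0.0676
Numerator = 0.56 − 0.0676 = 0.4924; denominator = 1 − 0.0676 = 0.9324
φ_{22} = 0.4924 / 0.9324 = 0.528

0.528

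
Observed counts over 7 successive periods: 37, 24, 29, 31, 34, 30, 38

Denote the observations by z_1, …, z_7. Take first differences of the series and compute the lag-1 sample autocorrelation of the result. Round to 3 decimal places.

First differences Δz: -13, 5, 2, 3, -4, 8
Mean of differences = 0.1667
Numerator Σ(Δz_t−Δz̄)(Δz_{t+1}−Δz̄) = -94.0278
Denominator Σ(Δz_t−Δz̄)² = 286.8333
r_1(Δz) = -94.0278 / 286.8333 = -0.328

-0.328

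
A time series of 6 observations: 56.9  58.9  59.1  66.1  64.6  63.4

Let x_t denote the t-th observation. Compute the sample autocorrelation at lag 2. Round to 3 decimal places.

0.006

Mean x̄ = (56.9 + 58.9 + 59.1 + 66.1 + 64.6 + 63.4)/6 = 61.5000
Deviations from mean: -4.6000, -2.6000, -2.4000, 4.6000, 3.1000, 1.9000
Numerator Σ_{t=1}^{4}(x_t−x̄)(x_{t+2}−x̄) = 0.3800
Denominator Σ(x_t−x̄)² = 68.0600
r_2 = 0.3800 / 68.0600 = 0.006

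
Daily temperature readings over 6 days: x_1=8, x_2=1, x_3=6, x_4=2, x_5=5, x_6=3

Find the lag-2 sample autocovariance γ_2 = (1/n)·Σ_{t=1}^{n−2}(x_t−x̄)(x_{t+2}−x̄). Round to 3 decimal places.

2.991

Mean x̄ = (8 + 1 + 6 + 2 + 5 + 3)/6 = 4.1667
Σ_{t=1}^{4}(x_t−x̄)(x_{t+2}−x̄) = 17.9444
γ_2 = 17.9444 / 6 = 2.991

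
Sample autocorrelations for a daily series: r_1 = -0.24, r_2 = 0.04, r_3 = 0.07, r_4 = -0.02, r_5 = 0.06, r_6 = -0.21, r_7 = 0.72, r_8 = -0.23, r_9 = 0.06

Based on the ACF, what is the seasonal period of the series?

7

The largest autocorrelation is r_7 = 0.72; the remaining lags stay at or below 0.07.
The dominant spike at lag 7 indicates a seasonal period of 7.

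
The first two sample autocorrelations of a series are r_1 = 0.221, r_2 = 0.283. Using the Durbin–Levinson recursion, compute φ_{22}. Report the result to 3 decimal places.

0.246

φ_{22} = (r_2 − r_1²) / (1 − r_1²)
r_1² = (0.221)² = 0.048841
Numerator = 0.283 − 0.0488 = 0.2342; denominator = 1 − 0.0488 = 0.9512
φ_{22} = 0.2342 / 0.9512 = 0.246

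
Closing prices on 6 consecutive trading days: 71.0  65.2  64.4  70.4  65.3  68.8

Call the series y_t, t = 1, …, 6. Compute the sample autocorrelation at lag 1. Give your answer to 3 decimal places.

-0.453

Mean ȳ = (71.0 + 65.2 + 64.4 + 70.4 + 65.3 + 68.8)/6 = 67.5167
Numerator Σ_{t=1}^{5}(y_t−ȳ)(y_{t+1}−ȳ) = -19.0719
Denominator Σ(y_t−ȳ)² = 42.0883
r_1 = -19.0719 / 42.0883 = -0.453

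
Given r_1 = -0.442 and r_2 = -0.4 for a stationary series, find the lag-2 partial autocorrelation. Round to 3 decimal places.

-0.740

φ_{22} = (r_2 − r_1²) / (1 − r_1²)
r_1² = (-0.442)² = 0.195364
Numerator = -0.4 − 0.1954 = -0.5954; denominator = 1 − 0.1954 = 0.8046
φ_{22} = -0.5954 / 0.8046 = -0.740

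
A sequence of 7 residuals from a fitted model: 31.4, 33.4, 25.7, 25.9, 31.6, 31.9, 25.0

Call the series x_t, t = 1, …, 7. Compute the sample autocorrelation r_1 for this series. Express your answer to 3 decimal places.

-0.090

Mean x̄ = (31.4 + 33.4 + 25.7 + 25.9 + 31.6 + 31.9 + 25.0)/7 = 29.2714
Deviations from mean: 2.1286, 4.1286, -3.5714, -3.3714, 2.3286, 2.6286, -4.2714
Numerator Σ_{t=1}^{6}(x_t−x̄)(x_{t+1}−x̄) = -6.8737
Denominator Σ(x_t−x̄)² = 76.2743
r_1 = -6.8737 / 76.2743 = -0.090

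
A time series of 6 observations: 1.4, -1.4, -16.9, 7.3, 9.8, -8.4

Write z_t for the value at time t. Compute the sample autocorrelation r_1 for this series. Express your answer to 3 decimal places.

Mean z̄ = (1.4 − 1.4 − 16.9 + 7.3 + 9.8 − 8.4)/6 = -1.3667
Σ(z_t−z̄)(z_{t+1}−z̄) = (-0.0922) + (0.5178) + (-134.6222) + (96.7778) + (-78.5389) = -115.9578
Denominator Σ(z_t−z̄)² = 498.2133
r_1 = -115.9578 / 498.2133 = -0.233

-0.233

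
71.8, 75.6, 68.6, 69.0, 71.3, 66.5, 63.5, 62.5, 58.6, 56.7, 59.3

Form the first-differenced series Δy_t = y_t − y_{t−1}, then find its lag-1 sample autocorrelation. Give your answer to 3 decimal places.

First differences Δy: 3.8, -7.0, 0.4, 2.3, -4.8, -3.0, -1.0, -3.9, -1.9, 2.6
Mean of differences = -1.2500
Numerator Σ(Δy_t−Δȳ)(Δy_{t+1}−Δȳ) = -40.9375
Denominator Σ(Δy_t−Δȳ)² = 111.8850
r_1(Δy) = -40.9375 / 111.8850 = -0.366

-0.366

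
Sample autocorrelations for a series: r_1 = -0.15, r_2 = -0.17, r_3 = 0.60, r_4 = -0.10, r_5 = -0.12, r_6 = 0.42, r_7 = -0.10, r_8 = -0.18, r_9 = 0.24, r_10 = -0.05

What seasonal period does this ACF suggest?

The largest autocorrelation is r_3 = 0.60, with weaker echoes at lags 6 (0.42) and 9 (0.24); the remaining lags stay at or below -0.05.
The dominant spike at lag 3 indicates a seasonal period of 3.

3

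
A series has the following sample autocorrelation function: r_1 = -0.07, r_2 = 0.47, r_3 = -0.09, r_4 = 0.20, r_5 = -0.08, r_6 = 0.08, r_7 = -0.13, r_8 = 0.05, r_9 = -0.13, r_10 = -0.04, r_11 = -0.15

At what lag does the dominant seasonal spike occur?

The largest autocorrelation is r_2 = 0.47, with a weaker echo at lag 4 (0.20); the remaining lags stay at or below 0.08.
The dominant spike at lag 2 indicates a seasonal period of 2.

2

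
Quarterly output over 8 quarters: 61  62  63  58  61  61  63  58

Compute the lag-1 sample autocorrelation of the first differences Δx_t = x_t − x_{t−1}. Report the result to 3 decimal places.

First differences Δx: 1, 1, -5, 3, 0, 2, -5
Mean of differences = -0.4286
Numerator Σ(Δx_t−Δx̄)(Δx_{t+1}−Δx̄) = -28.7551
Denominator Σ(Δx_t−Δx̄)² = 63.7143
r_1(Δx) = -28.7551 / 63.7143 = -0.451

-0.451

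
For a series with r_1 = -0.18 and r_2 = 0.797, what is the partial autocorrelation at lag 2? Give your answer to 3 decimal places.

0.790

φ_{22} = (r_2 − r_1²) / (1 − r_1²)
r_1² = (-0.18)² = 0.0324
Numerator = 0.797 − 0.0324 = 0.7646; denominator = 1 − 0.0324 = 0.9676
φ_{22} = 0.7646 / 0.9676 = 0.790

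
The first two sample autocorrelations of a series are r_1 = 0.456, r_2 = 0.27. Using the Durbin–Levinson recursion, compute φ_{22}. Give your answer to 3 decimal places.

0.078

φ_{22} = (r_2 − r_1²) / (1 − r_1²)
r_1² = (0.456)² = 0.207936
Numerator = 0.27 − 0.2079 = 0.0621; denominator = 1 − 0.2079 = 0.7921
φ_{22} = 0.0621 / 0.7921 = 0.078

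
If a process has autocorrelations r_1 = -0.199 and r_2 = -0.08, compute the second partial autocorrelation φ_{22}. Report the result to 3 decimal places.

-0.125

φ_{22} = (r_2 − r_1²) / (1 − r_1²)
r_1² = (-0.199)² = 0.039601
Numerator = -0.08 − 0.0396 = -0.1196; denominator = 1 − 0.0396 = 0.9604
φ_{22} = -0.1196 / 0.9604 = -0.125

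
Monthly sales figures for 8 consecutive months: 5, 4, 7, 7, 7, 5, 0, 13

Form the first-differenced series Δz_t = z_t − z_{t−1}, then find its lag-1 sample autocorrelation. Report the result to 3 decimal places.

-0.275

First differences Δz: -1, 3, 0, 0, -2, -5, 13
Mean of differences = 1.1429
Numerator Σ(Δz_t−Δz̄)(Δz_{t+1}−Δz̄) = -54.7347
Denominator Σ(Δz_t−Δz̄)² = 198.8571
r_1(Δz) = -54.7347 / 198.8571 = -0.275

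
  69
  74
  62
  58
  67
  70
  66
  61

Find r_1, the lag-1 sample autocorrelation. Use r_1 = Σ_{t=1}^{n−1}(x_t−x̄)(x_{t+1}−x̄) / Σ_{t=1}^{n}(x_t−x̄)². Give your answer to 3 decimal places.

Mean x̄ = (69 + 74 + 62 + 58 + 67 + 70 + 66 + 61)/8 = 65.8750
Deviations from mean: 3.1250, 8.1250, -3.8750, -7.8750, 1.1250, 4.1250, 0.1250, -4.8750
Σ(x_t−x̄)(x_{t+1}−x̄) = (25.3906) + (-31.4844) + (30.5156) + (-8.8594) + (4.6406) + (0.5156) + (-0.6094) = 20.1094
Denominator Σ(x_t−x̄)² = 194.8750
r_1 = 20.1094 / 194.8750 = 0.103

0.103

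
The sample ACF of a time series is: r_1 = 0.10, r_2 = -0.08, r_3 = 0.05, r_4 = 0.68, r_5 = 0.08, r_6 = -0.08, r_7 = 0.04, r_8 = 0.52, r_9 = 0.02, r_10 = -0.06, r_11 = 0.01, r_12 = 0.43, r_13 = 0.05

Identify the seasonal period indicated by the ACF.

The largest autocorrelation is r_4 = 0.68, with weaker echoes at lags 8 (0.52) and 12 (0.43); the remaining lags stay at or below 0.10.
The dominant spike at lag 4 indicates a seasonal period of 4.

4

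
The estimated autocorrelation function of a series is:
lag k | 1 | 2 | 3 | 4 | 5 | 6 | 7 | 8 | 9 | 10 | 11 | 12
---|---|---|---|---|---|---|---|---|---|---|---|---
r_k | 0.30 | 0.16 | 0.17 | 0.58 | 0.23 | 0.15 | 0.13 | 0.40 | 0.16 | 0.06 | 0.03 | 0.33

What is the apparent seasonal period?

The largest autocorrelation is r_4 = 0.58, with weaker echoes at lags 8 (0.40) and 12 (0.33); the remaining lags stay at or below 0.30. The elevated value at lag 1 (0.30), dropping to 0.16 at lag 2, reflects decaying short-term dependence rather than seasonality.
The dominant spike at lag 4 indicates a seasonal period of 4.

4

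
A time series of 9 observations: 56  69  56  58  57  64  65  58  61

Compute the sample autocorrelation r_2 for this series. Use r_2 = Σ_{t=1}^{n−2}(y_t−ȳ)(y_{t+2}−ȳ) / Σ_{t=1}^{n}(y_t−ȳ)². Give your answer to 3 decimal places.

-0.096

Mean ȳ = (56 + 69 + 56 + 58 + 57 + 64 + 65 + 58 + 61)/9 = 60.4444
Σ(y_t−ȳ)(y_{t+2}−ȳ) = (19.7531) + (-20.9136) + (15.3086) + (-8.6914) + (-15.6914) + (-8.6914) + (2.5309) = -16.3951
Denominator Σ(y_t−ȳ)² = 170.2222
r_2 = -16.3951 / 170.2222 = -0.096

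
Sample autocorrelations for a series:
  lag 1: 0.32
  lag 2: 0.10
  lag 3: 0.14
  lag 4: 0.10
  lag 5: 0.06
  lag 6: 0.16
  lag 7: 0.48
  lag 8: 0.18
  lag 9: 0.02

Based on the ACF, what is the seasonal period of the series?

7

The largest autocorrelation is r_7 = 0.48; the remaining lags stay at or below 0.32. The elevated value at lag 1 (0.32), dropping to 0.10 at lag 2, reflects decaying short-term dependence rather than seasonality.
The dominant spike at lag 7 indicates a seasonal period of 7.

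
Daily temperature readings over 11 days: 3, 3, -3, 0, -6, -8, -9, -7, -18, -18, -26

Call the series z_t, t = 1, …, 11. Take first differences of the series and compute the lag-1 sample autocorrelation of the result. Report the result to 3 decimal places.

-0.604

First differences Δz: 0, -6, 3, -6, -2, -1, 2, -11, 0, -8
Mean of differences = -2.9000
Numerator Σ(Δz_t−Δz̄)(Δz_{t+1}−Δz̄) = -115.3100
Denominator Σ(Δz_t−Δz̄)² = 190.9000
r_1(Δz) = -115.3100 / 190.9000 = -0.604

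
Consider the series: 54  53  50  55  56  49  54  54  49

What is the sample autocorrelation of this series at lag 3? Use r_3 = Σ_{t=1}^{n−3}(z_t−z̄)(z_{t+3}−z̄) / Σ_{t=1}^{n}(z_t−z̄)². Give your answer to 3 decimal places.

0.625

Mean z̄ = (54 + 53 + 50 + 55 + 56 + 49 + 54 + 54 + 49)/9 = 52.6667
Σ(z_t−z̄)(z_{t+3}−z̄) = (3.1111) + (1.1111) + (9.7778) + (3.1111) + (4.4444) + (13.4444) = 35.0000
Denominator Σ(z_t−z̄)² = 56.0000
r_3 = 35.0000 / 56.0000 = 0.625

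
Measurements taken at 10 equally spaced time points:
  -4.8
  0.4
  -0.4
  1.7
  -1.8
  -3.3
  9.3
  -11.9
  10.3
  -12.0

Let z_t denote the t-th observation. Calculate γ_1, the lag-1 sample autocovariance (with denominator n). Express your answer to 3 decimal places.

-38.360

Mean z̄ = (-4.8 + 0.4 − 0.4 + 1.7 − 1.8 − 3.3 + 9.3 − 11.9 + 10.3 − 12.0)/10 = -1.2500
Σ_{t=1}^{9}(z_t−z̄)(z_{t+1}−z̄) = -383.5975
γ_1 = -383.5975 / 10 = -38.360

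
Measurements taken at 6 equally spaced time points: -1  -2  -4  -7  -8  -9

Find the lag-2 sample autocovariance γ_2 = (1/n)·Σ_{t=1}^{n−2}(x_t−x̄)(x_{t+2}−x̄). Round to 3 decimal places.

0.463

Mean x̄ = (-1 − 2 − 4 − 7 − 8 − 9)/6 = -5.1667
Σ_{t=1}^{4}(x_t−x̄)(x_{t+2}−x̄) = 2.7778
γ_2 = 2.7778 / 6 = 0.463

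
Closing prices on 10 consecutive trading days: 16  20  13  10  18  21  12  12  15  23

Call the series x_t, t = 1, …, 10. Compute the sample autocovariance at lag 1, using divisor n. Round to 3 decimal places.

Mean x̄ = (16 + 20 + 13 + 10 + 18 + 21 + 12 + 12 + 15 + 23)/10 = 16.0000
Σ_{t=1}^{9}(x_t−x̄)(x_{t+1}−x̄) = -3.0000
γ_1 = -3.0000 / 10 = -0.300

-0.300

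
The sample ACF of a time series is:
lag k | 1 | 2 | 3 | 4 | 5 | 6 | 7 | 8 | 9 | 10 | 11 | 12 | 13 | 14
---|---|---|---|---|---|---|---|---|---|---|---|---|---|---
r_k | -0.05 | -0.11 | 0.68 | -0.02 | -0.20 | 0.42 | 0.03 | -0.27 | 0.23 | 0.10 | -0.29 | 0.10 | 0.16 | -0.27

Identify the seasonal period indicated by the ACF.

3

The largest autocorrelation is r_3 = 0.68, with weaker echoes at lags 6 (0.42) and 9 (0.23); the remaining lags stay at or below 0.16.
The dominant spike at lag 3 indicates a seasonal period of 3.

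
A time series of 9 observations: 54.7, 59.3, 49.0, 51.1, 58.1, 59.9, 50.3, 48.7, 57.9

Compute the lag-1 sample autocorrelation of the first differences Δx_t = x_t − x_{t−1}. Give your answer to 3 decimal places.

-0.150

First differences Δx: 4.6, -10.3, 2.1, 7.0, 1.8, -9.6, -1.6, 9.2
Mean of differences = 0.4000
Numerator Σ(Δx_t−Δx̄)(Δx_{t+1}−Δx̄) = -54.2700
Denominator Σ(Δx_t−Δx̄)² = 361.9800
r_1(Δx) = -54.2700 / 361.9800 = -0.150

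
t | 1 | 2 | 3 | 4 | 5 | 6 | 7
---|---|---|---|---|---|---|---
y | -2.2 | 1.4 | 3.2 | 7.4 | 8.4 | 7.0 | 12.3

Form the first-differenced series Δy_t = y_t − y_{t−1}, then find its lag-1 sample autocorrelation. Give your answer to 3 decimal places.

-0.333

First differences Δy: 3.6, 1.8, 4.2, 1.0, -1.4, 5.3
Mean of differences = 2.4167
Numerator Σ(Δy_t−Δȳ)(Δy_{t+1}−Δȳ) = -9.9536
Denominator Σ(Δy_t−Δȳ)² = 29.8483
r_1(Δy) = -9.9536 / 29.8483 = -0.333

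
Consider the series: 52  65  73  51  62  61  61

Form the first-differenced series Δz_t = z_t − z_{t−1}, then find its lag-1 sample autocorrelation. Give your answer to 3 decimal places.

-0.389

First differences Δz: 13, 8, -22, 11, -1, 0
Mean of differences = 1.5000
Numerator Σ(Δz_t−Δz̄)(Δz_{t+1}−Δz̄) = -321.2500
Denominator Σ(Δz_t−Δz̄)² = 825.5000
r_1(Δz) = -321.2500 / 825.5000 = -0.389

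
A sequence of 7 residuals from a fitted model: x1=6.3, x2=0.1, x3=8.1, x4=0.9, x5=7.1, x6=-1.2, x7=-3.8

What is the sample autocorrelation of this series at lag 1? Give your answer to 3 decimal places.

-0.253

Mean x̄ = (6.3 + 0.1 + 8.1 + 0.9 + 7.1 − 1.2 − 3.8)/7 = 2.5000
Deviations from mean: 3.8000, -2.4000, 5.6000, -1.6000, 4.6000, -3.7000, -6.3000
Numerator Σ_{t=1}^{6}(x_t−x̄)(x_{t+1}−x̄) = -32.5900
Denominator Σ(x_t−x̄)² = 128.6600
r_1 = -32.5900 / 128.6600 = -0.253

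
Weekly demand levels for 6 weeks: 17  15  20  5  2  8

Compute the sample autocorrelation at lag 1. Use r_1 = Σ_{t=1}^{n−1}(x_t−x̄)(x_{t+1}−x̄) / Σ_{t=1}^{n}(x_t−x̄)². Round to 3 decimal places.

0.337

Mean x̄ = (17 + 15 + 20 + 5 + 2 + 8)/6 = 11.1667
Deviations from mean: 5.8333, 3.8333, 8.8333, -6.1667, -9.1667, -3.1667
Σ(x_t−x̄)(x_{t+1}−x̄) = (22.3611) + (33.8611) + (-54.4722) + (56.5278) + (29.0278) = 87.3056
Denominator Σ(x_t−x̄)² = 258.8333
r_1 = 87.3056 / 258.8333 = 0.337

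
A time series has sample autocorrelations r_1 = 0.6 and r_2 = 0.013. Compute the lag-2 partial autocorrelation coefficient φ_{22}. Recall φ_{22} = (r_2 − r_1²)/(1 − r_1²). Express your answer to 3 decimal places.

φ_{22} = (r_2 − r_1²) / (1 − r_1²)
r_1² = (0.6)² = 0.36
Numerator = 0.013 − 0.3600 = -0.3470; denominator = 1 − 0.3600 = 0.6400
φ_{22} = -0.3470 / 0.6400 = -0.542

-0.542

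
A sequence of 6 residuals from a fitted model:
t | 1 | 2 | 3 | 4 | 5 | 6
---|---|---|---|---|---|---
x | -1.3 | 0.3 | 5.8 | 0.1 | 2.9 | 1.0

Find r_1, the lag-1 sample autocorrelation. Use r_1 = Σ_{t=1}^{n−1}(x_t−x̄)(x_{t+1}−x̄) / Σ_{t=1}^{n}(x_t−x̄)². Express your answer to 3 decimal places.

-0.325

Mean x̄ = (-1.3 + 0.3 + 5.8 + 0.1 + 2.9 + 1.0)/6 = 1.4667
Deviations from mean: -2.7667, -1.1667, 4.3333, -1.3667, 1.4333, -0.4667
Numerator Σ_{t=1}^{5}(x_t−x̄)(x_{t+1}−x̄) = -10.3778
Denominator Σ(x_t−x̄)² = 31.9333
r_1 = -10.3778 / 31.9333 = -0.325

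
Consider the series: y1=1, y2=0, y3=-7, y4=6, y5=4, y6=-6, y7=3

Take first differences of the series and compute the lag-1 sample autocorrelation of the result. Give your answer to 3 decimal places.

-0.442

First differences Δy: -1, -7, 13, -2, -10, 9
Mean of differences = 0.3333
Numerator Σ(Δy_t−Δȳ)(Δy_{t+1}−Δȳ) = -178.1111
Denominator Σ(Δy_t−Δȳ)² = 403.3333
r_1(Δy) = -178.1111 / 403.3333 = -0.442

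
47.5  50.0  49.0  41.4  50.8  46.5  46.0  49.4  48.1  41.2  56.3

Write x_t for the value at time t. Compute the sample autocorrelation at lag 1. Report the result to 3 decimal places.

-0.482

Mean x̄ = (47.5 + 50.0 + 49.0 + 41.4 + 50.8 + 46.5 + 46.0 + 49.4 + 48.1 + 41.2 + 56.3)/11 = 47.8364
Numerator Σ_{t=1}^{10}(x_t−x̄)(x_{t+1}−x̄) = -86.6577
Denominator Σ(x_t−x̄)² = 179.7055
r_1 = -86.6577 / 179.7055 = -0.482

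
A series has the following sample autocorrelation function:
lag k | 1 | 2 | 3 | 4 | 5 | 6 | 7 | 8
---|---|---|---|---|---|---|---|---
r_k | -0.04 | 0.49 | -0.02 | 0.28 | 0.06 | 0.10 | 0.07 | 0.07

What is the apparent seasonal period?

2

The largest autocorrelation is r_2 = 0.49, with a weaker echo at lag 4 (0.28); the remaining lags stay at or below 0.10.
The dominant spike at lag 2 indicates a seasonal period of 2.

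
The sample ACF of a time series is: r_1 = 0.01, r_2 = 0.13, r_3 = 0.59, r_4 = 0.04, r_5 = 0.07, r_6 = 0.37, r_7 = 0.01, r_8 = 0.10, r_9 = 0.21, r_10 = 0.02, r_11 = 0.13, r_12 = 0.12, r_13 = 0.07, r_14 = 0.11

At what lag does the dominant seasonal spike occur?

3

The largest autocorrelation is r_3 = 0.59, with weaker echoes at lags 6 (0.37) and 9 (0.21); the remaining lags stay at or below 0.13.
The dominant spike at lag 3 indicates a seasonal period of 3.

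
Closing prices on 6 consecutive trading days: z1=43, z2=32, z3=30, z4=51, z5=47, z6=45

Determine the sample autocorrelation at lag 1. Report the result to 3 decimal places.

0.157

Mean z̄ = (43 + 32 + 30 + 51 + 47 + 45)/6 = 41.3333
Numerator Σ_{t=1}^{5}(z_t−z̄)(z_{t+1}−z̄) = 56.2222
Denominator Σ(z_t−z̄)² = 357.3333
r_1 = 56.2222 / 357.3333 = 0.157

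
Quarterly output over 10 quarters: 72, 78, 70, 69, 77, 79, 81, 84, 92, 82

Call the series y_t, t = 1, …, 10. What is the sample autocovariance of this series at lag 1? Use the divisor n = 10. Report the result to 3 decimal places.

Mean ȳ = (72 + 78 + 70 + 69 + 77 + 79 + 81 + 84 + 92 + 82)/10 = 78.4000
Σ_{t=1}^{9}(y_t−ȳ)(y_{t+1}−ȳ) = 238.4400
γ_1 = 238.4400 / 10 = 23.844

23.844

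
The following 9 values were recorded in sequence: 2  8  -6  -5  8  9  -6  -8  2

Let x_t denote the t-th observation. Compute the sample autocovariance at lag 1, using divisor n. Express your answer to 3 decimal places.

Mean x̄ = (2 + 8 − 6 − 5 + 8 + 9 − 6 − 8 + 2)/9 = 0.4444
Σ_{t=1}^{8}(x_t−x̄)(x_{t+1}−x̄) = 7.8025
γ_1 = 7.8025 / 9 = 0.867

0.867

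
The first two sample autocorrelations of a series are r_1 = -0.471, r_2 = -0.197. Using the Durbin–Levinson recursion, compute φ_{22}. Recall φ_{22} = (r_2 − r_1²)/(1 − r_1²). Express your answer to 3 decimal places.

φ_{22} = (r_2 − r_1²) / (1 − r_1²)
r_1² = (-0.471)² = 0.221841
Numerator = -0.197 − 0.2218 = -0.4188; denominator = 1 − 0.2218 = 0.7782
φ_{22} = -0.4188 / 0.7782 = -0.538

-0.538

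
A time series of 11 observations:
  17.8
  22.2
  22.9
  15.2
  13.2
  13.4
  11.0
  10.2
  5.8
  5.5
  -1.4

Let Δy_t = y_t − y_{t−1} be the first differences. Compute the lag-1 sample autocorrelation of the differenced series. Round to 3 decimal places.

-0.123

First differences Δy: 4.4, 0.7, -7.7, -2.0, 0.2, -2.4, -0.8, -4.4, -0.3, -6.9
Mean of differences = -1.9200
Numerator Σ(Δy_t−Δȳ)(Δy_{t+1}−Δȳ) = -14.7104
Denominator Σ(Δy_t−Δȳ)² = 119.7760
r_1(Δy) = -14.7104 / 119.7760 = -0.123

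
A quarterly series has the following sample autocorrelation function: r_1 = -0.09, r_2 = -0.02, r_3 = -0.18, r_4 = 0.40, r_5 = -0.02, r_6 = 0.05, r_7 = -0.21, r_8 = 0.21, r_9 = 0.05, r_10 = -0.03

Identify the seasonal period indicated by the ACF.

4

The largest autocorrelation is r_4 = 0.40, with a weaker echo at lag 8 (0.21); the remaining lags stay at or below 0.05.
The dominant spike at lag 4 indicates a seasonal period of 4.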